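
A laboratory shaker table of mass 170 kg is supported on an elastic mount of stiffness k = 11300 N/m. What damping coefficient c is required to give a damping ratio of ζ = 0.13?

360 N·s/m

c_c = 2√(k·m) = 2√(11300 × 170) = 2772 N·s/m.
c = ζ·c_c = 0.13 × 2772 = 360.4 N·s/m.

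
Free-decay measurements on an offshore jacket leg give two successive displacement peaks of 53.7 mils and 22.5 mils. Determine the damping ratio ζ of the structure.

0.137

Logarithmic decrement δ = (1/n)·ln(x₀/x_n) = (1/1)·ln(53.7/22.5) = (1/1)·ln(2.387) = 0.8699.
ζ = δ/√(4π² + δ²) = 0.8699/√(39.48 + 0.757) = 0.8699/6.343 = 0.1371.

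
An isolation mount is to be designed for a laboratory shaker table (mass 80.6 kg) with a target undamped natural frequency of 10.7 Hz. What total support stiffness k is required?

ω_n = 2πf_n = 2π × 10.7 = 67.23 rad/s.
k = m·ω_n² = 80.6 × 67.23² = 80.6 × 4520 = 364300 N/m.

364000 N/m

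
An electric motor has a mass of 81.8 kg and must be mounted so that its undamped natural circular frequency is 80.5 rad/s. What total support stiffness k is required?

530000 N/m

k = m·ω_n² = 81.8 × 80.50² = 81.8 × 6480 = 530100 N/m.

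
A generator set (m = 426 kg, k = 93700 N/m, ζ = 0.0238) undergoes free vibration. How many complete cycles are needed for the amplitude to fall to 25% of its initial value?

10 cycles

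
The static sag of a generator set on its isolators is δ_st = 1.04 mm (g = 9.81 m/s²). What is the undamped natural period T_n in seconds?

ω_n = √(g/δ_st) = √(9.81/0.00104) = √9433 = 97.12 rad/s.
T_n = 2π/ω_n = 6.283/97.12 = 0.06469 s.

0.0647 s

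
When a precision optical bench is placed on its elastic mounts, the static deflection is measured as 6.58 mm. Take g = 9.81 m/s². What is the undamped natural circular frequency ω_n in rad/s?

ω_n = √(g/δ_st) = √(9.81/0.00658) = √1491 = 38.61 rad/s.

38.6 rad/s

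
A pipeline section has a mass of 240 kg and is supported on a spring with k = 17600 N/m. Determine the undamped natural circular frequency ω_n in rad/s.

8.56 rad/s

ω_n = √(k/m) = √(17600/240) = √73.33 = 8.563 rad/s.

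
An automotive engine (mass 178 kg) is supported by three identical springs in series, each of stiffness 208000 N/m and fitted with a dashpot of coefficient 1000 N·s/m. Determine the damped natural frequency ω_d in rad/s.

19.5 rad/s

Series springs: 1/k_eq = 3/208000, so k_eq = 208000/3 = 69330 N/m.
ω_n = √(k_eq/m) = √(69330/178) = 19.74 rad/s.
Critical damping c_c = 2√(k_eq·m) = 2√(69330 × 178) = 7026 N·s/m, so ζ = c/c_c = 1000/7026 = 0.1423.
ω_d = ω_n√(1 − ζ²) = 19.74 × √(1 − 0.0203) = 19.54 rad/s.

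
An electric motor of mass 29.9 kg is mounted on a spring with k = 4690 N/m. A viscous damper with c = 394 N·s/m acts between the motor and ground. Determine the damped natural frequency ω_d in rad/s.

10.7 rad/s

ω_n = √(k/m) = √(4690/29.9) = 12.52 rad/s.
Critical damping c_c = 2√(k·m) = 2√(4690 × 29.9) = 748.9 N·s/m, so ζ = c/c_c = 394/748.9 = 0.5261.
ω_d = ω_n√(1 − ζ²) = 12.52 × √(1 − 0.277) = 10.65 rad/s.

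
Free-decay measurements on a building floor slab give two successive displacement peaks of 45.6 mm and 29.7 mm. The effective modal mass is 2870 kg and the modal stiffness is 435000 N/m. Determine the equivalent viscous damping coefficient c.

Logarithmic decrement δ = (1/n)·ln(x₀/x_n) = (1/1)·ln(45.6/29.7) = (1/1)·ln(1.535) = 0.4288.
ζ = δ/√(4π² + δ²) = 0.4288/√(39.48 + 0.184) = 0.4288/6.298 = 0.06808.
c = ζ · 2√(km) = 0.06808 × 2√(435000 × 2870) = 0.06808 × 70670 = 4811 N·s/m.

4810 N·s/m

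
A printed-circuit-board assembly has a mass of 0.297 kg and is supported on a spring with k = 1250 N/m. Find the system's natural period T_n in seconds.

0.0969 s

ω_n = √(k/m) = √(1250/0.297) = √4209 = 64.87 rad/s.
T_n = 2π/ω_n = 6.283/64.87 = 0.09685 s.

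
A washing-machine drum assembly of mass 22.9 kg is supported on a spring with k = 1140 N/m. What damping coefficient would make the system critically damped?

c_c = 2√(k·m) = 2√(1140 × 22.9) = 2 × 161.6 = 323.1 N·s/m.

323 N·s/m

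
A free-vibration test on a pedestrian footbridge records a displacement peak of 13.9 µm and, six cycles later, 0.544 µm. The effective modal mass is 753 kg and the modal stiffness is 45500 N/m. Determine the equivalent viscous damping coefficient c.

1000 N·s/m

Logarithmic decrement δ = (1/n)·ln(x₀/x_n) = (1/6)·ln(13.9/0.544) = (1/6)·ln(25.55) = 0.5401.
ζ = δ/√(4π² + δ²) = 0.5401/√(39.48 + 0.292) = 0.5401/6.306 = 0.08565.
c = ζ · 2√(km) = 0.08565 × 2√(45500 × 753) = 0.08565 × 11710 = 1003 N·s/m.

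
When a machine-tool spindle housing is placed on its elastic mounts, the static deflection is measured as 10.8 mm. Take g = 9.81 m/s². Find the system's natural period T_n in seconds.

ω_n = √(g/δ_st) = √(9.81/0.0108) = √908.3 = 30.14 rad/s.
T_n = 2π/ω_n = 6.283/30.14 = 0.2085 s.

0.208 s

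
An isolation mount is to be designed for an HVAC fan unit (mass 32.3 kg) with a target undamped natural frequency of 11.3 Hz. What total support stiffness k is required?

163000 N/m

ω_n = 2πf_n = 2π × 11.3 = 71.00 rad/s.
k = m·ω_n² = 32.3 × 71.00² = 32.3 × 5041 = 162800 N/m.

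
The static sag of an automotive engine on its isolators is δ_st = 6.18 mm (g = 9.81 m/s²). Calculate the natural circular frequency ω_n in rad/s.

ω_n = √(g/δ_st) = √(9.81/0.00618) = √1587 = 39.84 rad/s.

39.8 rad/s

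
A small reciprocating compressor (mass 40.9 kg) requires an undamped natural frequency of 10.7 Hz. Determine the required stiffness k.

185000 N/m

ω_n = 2πf_n = 2π × 10.7 = 67.23 rad/s.
k = m·ω_n² = 40.9 × 67.23² = 40.9 × 4520 = 184900 N/m.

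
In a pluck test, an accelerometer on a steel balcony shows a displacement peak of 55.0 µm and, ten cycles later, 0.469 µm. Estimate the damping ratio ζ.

Logarithmic decrement δ = (1/n)·ln(x₀/x_n) = (1/10)·ln(55.0/0.469) = (1/10)·ln(117.3) = 0.4764.
ζ = δ/√(4π² + δ²) = 0.4764/√(39.48 + 0.227) = 0.4764/6.301 = 0.07561.

0.0756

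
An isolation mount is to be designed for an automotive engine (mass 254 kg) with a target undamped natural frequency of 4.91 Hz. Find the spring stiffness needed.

242000 N/m

ω_n = 2πf_n = 2π × 4.91 = 30.85 rad/s.
k = m·ω_n² = 254 × 30.85² = 254 × 951.7 = 241700 N/m.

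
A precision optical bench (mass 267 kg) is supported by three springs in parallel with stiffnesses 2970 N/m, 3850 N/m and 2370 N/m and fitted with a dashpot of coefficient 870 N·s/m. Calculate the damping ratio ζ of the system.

Parallel springs add: k_eq = 2970 + 3850 + 2370 = 9190 N/m.
ω_n = √(k_eq/m) = √(9190/267) = 5.867 rad/s.
Critical damping c_c = 2√(k_eq·m) = 2√(9190 × 267) = 3133 N·s/m, so ζ = c/c_c = 870/3133 = 0.2777.

0.278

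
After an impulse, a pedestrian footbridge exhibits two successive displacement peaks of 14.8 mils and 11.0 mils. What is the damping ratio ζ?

0.0472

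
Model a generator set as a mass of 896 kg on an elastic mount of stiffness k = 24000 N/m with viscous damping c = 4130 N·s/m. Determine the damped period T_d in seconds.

ω_n = √(k/m) = √(24000/896) = 5.175 rad/s.
Critical damping c_c = 2√(k·m) = 2√(24000 × 896) = 9274 N·s/m, so ζ = c/c_c = 4130/9274 = 0.4453.
ω_d = ω_n√(1 − ζ²) = 5.175 × √(1 − 0.198) = 4.634 rad/s.
T_d = 2π/ω_d = 1.356 s.

1.36 s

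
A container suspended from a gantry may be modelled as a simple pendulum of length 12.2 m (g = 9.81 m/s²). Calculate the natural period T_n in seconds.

7.01 s

For a simple pendulum ω_n = √(g/L) = √(9.81/12.2) = √0.8041 = 0.8967 rad/s.
T_n = 2π/ω_n = 6.283/0.8967 = 7.007 s.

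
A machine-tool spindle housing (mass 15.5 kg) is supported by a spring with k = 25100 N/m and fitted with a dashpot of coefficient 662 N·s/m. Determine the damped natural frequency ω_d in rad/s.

34.1 rad/s

ω_n = √(k/m) = √(25100/15.5) = 40.24 rad/s.
Critical damping c_c = 2√(k·m) = 2√(25100 × 15.5) = 1247 N·s/m, so ζ = c/c_c = 662/1247 = 0.5307.
ω_d = ω_n√(1 − ζ²) = 40.24 × √(1 − 0.282) = 34.11 rad/s.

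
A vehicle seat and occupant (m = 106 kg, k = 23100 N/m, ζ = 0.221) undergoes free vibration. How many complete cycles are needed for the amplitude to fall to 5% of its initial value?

3 cycles

Logarithmic decrement δ = 2πζ/√(1 − ζ²) = 2π × 0.2210/√(1 − 0.0488) = 1.424.
x_n/x₀ = e^(−nδ) ≤ 0.05; take ln: n ≥ ln(1/0.05)/δ = 2.996/1.424 = 2.104.
So 3 complete cycles are required.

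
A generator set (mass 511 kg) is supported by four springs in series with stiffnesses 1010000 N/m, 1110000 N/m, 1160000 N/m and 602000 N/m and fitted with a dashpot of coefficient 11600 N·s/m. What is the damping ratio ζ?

Series springs: 1/k_eq = 1/1010000 + 1/1110000 + 1/1160000 + 1/602000 = 4.414×10^-6, so k_eq = 226500 N/m.
ω_n = √(k_eq/m) = √(226500/511) = 21.06 rad/s.
Critical damping c_c = 2√(k_eq·m) = 2√(226500 × 511) = 21520 N·s/m, so ζ = c/c_c = 11600/21520 = 0.5391.

0.539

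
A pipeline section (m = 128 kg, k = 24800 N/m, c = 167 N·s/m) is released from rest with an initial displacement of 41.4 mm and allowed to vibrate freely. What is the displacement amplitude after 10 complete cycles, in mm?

2.17 mm

ζ = c/(2√(km)) = 167/(2√(24800 × 128)) = 167/3563 = 0.04687.
Logarithmic decrement δ = 2πζ/√(1 − ζ²) = 2π × 0.04687/√(1 − 0.00220) = 0.2948.
After n cycles, x_n/x₀ = e^(−nδ), so x_10 = 41.4 × e^(−10 × 0.2948) = 41.4 × 0.05245 = 2.171 mm.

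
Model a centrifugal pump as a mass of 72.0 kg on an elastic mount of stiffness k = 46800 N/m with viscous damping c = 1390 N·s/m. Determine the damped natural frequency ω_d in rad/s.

ω_n = √(k/m) = √(46800/72.0) = 25.50 rad/s.
Critical damping c_c = 2√(k·m) = 2√(46800 × 72.0) = 3671 N·s/m, so ζ = c/c_c = 1390/3671 = 0.3786.
ω_d = ω_n√(1 − ζ²) = 25.50 × √(1 − 0.143) = 23.60 rad/s.

23.6 rad/s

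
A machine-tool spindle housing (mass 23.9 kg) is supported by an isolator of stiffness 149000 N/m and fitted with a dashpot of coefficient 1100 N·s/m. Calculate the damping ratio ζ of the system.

0.291

ω_n = √(k/m) = √(149000/23.9) = 78.96 rad/s.
Critical damping c_c = 2√(k·m) = 2√(149000 × 23.9) = 3774 N·s/m, so ζ = c/c_c = 1100/3774 = 0.2915.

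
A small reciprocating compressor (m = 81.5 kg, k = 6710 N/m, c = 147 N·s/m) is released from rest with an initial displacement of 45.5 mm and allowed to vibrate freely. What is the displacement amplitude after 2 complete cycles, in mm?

13.0 mm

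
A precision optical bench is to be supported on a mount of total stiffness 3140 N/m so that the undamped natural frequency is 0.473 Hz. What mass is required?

356 kg

ω_n = 2πf_n = 2π × 0.473 = 2.972 rad/s.
m = k/ω_n² = 3140/2.972² = 3140/8.832 = 355.5 kg.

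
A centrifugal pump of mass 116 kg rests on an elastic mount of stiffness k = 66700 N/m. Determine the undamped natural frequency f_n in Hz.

3.82 Hz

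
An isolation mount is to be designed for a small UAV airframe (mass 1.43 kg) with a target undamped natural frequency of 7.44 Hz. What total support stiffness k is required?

3120 N/m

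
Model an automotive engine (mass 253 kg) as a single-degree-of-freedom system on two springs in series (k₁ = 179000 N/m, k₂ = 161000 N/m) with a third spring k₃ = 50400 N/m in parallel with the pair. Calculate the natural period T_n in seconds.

0.272 s

Series pair: k_s = k₁k₂/(k₁+k₂) = (179000)(161000)/(179000 + 161000) = 84760 N/m. In parallel with k₃: k_eq = 84760 + 50400 = 135200 N/m.
ω_n = √(k_eq/m) = √(135200/253) = √534.2 = 23.11 rad/s.
T_n = 2π/ω_n = 6.283/23.11 = 0.2718 s.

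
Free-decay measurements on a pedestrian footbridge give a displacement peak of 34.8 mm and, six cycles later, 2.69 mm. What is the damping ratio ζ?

0.0678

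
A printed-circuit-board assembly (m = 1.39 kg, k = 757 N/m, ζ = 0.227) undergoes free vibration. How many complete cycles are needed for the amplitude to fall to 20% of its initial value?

2 cycles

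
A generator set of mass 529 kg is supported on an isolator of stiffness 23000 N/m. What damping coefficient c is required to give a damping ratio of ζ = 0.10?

698 N·s/m

c_c = 2√(k·m) = 2√(23000 × 529) = 6976 N·s/m.
c = ζ·c_c = 0.10 × 6976 = 697.6 N·s/m.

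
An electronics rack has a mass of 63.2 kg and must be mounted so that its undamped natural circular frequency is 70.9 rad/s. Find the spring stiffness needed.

318000 N/m

k = m·ω_n² = 63.2 × 70.90² = 63.2 × 5027 = 317700 N/m.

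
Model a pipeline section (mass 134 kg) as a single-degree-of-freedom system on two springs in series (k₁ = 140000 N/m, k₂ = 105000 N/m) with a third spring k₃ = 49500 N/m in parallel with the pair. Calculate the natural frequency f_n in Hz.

Series pair: k_s = k₁k₂/(k₁+k₂) = (140000)(105000)/(140000 + 105000) = 60000 N/m. In parallel with k₃: k_eq = 60000 + 49500 = 109500 N/m.
ω_n = √(k_eq/m) = √(109500/134) = √817.2 = 28.59 rad/s.
f_n = ω_n/(2π) = 28.59/6.283 = 4.550 Hz.

4.55 Hz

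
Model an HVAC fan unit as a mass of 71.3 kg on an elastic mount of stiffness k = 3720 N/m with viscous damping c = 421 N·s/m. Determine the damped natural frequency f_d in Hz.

ω_n = √(k/m) = √(3720/71.3) = 7.223 rad/s.
Critical damping c_c = 2√(k·m) = 2√(3720 × 71.3) = 1030 N·s/m, so ζ = c/c_c = 421/1030 = 0.4087.
ω_d = ω_n√(1 − ζ²) = 7.223 × √(1 − 0.167) = 6.592 rad/s.
f_d = ω_d/(2π) = 1.049 Hz.

1.05 Hz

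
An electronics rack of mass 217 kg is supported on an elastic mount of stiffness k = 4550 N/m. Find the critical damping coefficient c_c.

c_c = 2√(k·m) = 2√(4550 × 217) = 2 × 993.7 = 1987 N·s/m.

1990 N·s/m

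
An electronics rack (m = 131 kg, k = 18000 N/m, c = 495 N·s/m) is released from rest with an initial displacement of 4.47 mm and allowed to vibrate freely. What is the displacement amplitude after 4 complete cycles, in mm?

0.0737 mm

ζ = c/(2√(km)) = 495/(2√(18000 × 131)) = 495/3071 = 0.1612.
Logarithmic decrement δ = 2πζ/√(1 − ζ²) = 2π × 0.1612/√(1 − 0.0260) = 1.026.
After n cycles, x_n/x₀ = e^(−nδ), so x_4 = 4.47 × e^(−4 × 1.026) = 4.47 × 0.01650 = 0.07375 mm.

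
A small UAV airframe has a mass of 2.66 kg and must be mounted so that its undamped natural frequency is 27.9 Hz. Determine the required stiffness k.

ω_n = 2πf_n = 2π × 27.9 = 175.3 rad/s.
k = m·ω_n² = 2.66 × 175.3² = 2.66 × 30730 = 81740 N/m.

81700 N/m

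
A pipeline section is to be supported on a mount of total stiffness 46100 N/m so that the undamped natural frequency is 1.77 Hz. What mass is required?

373 kg

ω_n = 2πf_n = 2π × 1.77 = 11.12 rad/s.
m = k/ω_n² = 46100/11.12² = 46100/123.7 = 372.7 kg.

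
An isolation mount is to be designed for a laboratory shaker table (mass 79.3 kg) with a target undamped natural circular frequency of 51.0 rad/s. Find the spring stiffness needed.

206000 N/m

k = m·ω_n² = 79.3 × 51.00² = 79.3 × 2601 = 206300 N/m.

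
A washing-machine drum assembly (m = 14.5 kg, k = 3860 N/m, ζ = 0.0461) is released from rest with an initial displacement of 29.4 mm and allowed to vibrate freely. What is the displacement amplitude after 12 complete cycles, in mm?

0.906 mm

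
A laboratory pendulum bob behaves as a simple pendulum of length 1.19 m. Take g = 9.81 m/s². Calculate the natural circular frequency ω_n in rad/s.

2.87 rad/s

For a simple pendulum ω_n = √(g/L) = √(9.81/1.19) = √8.244 = 2.871 rad/s.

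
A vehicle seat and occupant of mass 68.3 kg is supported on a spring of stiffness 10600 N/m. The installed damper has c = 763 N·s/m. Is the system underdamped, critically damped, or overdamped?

underdamped

c_c = 2√(k·m) = 1702 N·s/m; ζ = c/c_c = 763/1702 = 0.448.
Since ζ < 1 the system is underdamped.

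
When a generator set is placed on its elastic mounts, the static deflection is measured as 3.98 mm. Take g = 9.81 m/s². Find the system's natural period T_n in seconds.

ω_n = √(g/δ_st) = √(9.81/0.00398) = √2465 = 49.65 rad/s.
T_n = 2π/ω_n = 6.283/49.65 = 0.1266 s.

0.127 s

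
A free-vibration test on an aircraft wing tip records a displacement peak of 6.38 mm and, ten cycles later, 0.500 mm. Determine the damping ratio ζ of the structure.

0.0405

Logarithmic decrement δ = (1/n)·ln(x₀/x_n) = (1/10)·ln(6.38/0.500) = (1/10)·ln(12.76) = 0.2546.
ζ = δ/√(4π² + δ²) = 0.2546/√(39.48 + 0.0648) = 0.2546/6.288 = 0.04049.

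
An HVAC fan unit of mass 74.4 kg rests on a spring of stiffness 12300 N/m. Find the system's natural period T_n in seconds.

0.489 s

ω_n = √(k/m) = √(12300/74.4) = √165.3 = 12.86 rad/s.
T_n = 2π/ω_n = 6.283/12.86 = 0.4887 s.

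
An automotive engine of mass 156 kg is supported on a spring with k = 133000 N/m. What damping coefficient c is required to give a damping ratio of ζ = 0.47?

c_c = 2√(k·m) = 2√(133000 × 156) = 9110 N·s/m.
c = ζ·c_c = 0.47 × 9110 = 4282 N·s/m.

4280 N·s/m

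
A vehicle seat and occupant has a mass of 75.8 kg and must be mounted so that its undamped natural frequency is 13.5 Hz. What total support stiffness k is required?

ω_n = 2πf_n = 2π × 13.5 = 84.82 rad/s.
k = m·ω_n² = 75.8 × 84.82² = 75.8 × 7195 = 545400 N/m.

545000 N/m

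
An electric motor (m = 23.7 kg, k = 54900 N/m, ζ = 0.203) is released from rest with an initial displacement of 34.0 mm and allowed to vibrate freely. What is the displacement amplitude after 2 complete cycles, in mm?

2.51 mm

Logarithmic decrement δ = 2πζ/√(1 − ζ²) = 2π × 0.2030/√(1 − 0.0412) = 1.303.
After n cycles, x_n/x₀ = e^(−nδ), so x_2 = 34.0 × e^(−2 × 1.303) = 34.0 × 0.07389 = 2.512 mm.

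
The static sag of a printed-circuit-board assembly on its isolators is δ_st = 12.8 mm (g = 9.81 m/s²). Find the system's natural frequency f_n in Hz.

4.41 Hz

ω_n = √(g/δ_st) = √(9.81/0.0128) = √766.4 = 27.68 rad/s.
f_n = ω_n/(2π) = 27.68/6.283 = 4.406 Hz.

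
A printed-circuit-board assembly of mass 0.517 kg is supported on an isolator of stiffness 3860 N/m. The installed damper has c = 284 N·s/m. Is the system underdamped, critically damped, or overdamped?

overdamped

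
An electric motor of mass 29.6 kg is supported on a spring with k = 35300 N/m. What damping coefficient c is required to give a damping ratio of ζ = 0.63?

1290 N·s/m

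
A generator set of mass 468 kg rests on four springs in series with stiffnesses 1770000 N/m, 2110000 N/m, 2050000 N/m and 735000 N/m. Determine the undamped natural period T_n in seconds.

Series springs: 1/k_eq = 1/1770000 + 1/2110000 + 1/2050000 + 1/735000 = 2.887×10^-6, so k_eq = 346300 N/m.
ω_n = √(k_eq/m) = √(346300/468) = √740.1 = 27.20 rad/s.
T_n = 2π/ω_n = 6.283/27.20 = 0.2310 s.

0.231 s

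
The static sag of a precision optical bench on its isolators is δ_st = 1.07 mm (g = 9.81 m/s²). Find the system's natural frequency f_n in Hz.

15.2 Hz

ω_n = √(g/δ_st) = √(9.81/0.00107) = √9168 = 95.75 rad/s.
f_n = ω_n/(2π) = 95.75/6.283 = 15.24 Hz.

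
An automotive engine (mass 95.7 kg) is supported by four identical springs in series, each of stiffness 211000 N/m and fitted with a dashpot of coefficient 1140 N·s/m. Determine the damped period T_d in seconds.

0.277 s

Series springs: 1/k_eq = 4/211000, so k_eq = 211000/4 = 52750 N/m.
ω_n = √(k_eq/m) = √(52750/95.7) = 23.48 rad/s.
Critical damping c_c = 2√(k_eq·m) = 2√(52750 × 95.7) = 4494 N·s/m, so ζ = c/c_c = 1140/4494 = 0.2537.
ω_d = ω_n√(1 − ζ²) = 23.48 × √(1 − 0.0644) = 22.71 rad/s.
T_d = 2π/ω_d = 0.2767 s.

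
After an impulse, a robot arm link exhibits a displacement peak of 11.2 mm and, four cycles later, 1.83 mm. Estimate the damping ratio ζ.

0.0719

Logarithmic decrement δ = (1/n)·ln(x₀/x_n) = (1/4)·ln(11.2/1.83) = (1/4)·ln(6.120) = 0.4529.
ζ = δ/√(4π² + δ²) = 0.4529/√(39.48 + 0.205) = 0.4529/6.299 = 0.07189.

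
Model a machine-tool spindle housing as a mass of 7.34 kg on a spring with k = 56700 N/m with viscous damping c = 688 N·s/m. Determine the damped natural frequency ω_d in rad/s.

ω_n = √(k/m) = √(56700/7.34) = 87.89 rad/s.
Critical damping c_c = 2√(k·m) = 2√(56700 × 7.34) = 1290 N·s/m, so ζ = c/c_c = 688/1290 = 0.5332.
ω_d = ω_n√(1 − ζ²) = 87.89 × √(1 − 0.284) = 74.35 rad/s.

74.4 rad/s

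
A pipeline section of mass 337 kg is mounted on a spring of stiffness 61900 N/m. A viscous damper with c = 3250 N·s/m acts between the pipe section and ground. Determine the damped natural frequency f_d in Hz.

ω_n = √(k/m) = √(61900/337) = 13.55 rad/s.
Critical damping c_c = 2√(k·m) = 2√(61900 × 337) = 9135 N·s/m, so ζ = c/c_c = 3250/9135 = 0.3558.
ω_d = ω_n√(1 − ζ²) = 13.55 × √(1 − 0.127) = 12.67 rad/s.
f_d = ω_d/(2π) = 2.016 Hz.

2.02 Hz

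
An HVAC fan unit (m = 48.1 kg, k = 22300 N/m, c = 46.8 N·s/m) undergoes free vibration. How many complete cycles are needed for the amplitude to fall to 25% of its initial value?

ζ = c/(2√(km)) = 46.8/(2√(22300 × 48.1)) = 46.8/2071 = 0.02259.
Logarithmic decrement δ = 2πζ/√(1 − ζ²) = 2π × 0.02259/√(1 − 0.000510) = 0.1420.
x_n/x₀ = e^(−nδ) ≤ 0.25; take ln: n ≥ ln(1/0.25)/δ = 1.386/0.1420 = 9.763.
So 10 complete cycles are required.

10 cycles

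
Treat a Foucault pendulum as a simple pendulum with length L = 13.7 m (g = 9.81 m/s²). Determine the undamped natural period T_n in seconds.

7.43 s

For a simple pendulum ω_n = √(g/L) = √(9.81/13.7) = √0.7161 = 0.8462 rad/s.
T_n = 2π/ω_n = 6.283/0.8462 = 7.425 s.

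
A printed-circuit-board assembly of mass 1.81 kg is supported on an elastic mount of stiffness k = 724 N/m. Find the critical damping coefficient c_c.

72.4 N·s/m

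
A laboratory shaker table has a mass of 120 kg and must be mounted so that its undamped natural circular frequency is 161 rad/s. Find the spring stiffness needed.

3110000 N/m

k = m·ω_n² = 120 × 161.0² = 120 × 25920 = 3111000 N/m.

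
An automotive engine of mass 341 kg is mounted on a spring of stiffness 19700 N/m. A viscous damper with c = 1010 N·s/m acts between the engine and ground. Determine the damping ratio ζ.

0.195

ω_n = √(k/m) = √(19700/341) = 7.601 rad/s.
Critical damping c_c = 2√(k·m) = 2√(19700 × 341) = 5184 N·s/m, so ζ = c/c_c = 1010/5184 = 0.1948.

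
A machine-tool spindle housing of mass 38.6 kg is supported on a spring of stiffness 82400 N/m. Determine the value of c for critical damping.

c_c = 2√(k·m) = 2√(82400 × 38.6) = 2 × 1783 = 3567 N·s/m.

3570 N·s/m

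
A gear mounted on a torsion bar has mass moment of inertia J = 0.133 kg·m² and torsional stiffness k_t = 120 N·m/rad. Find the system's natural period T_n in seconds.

0.209 s

ω_n = √(k_t/J) = √(120/0.133) = √902.3 = 30.04 rad/s.
T_n = 2π/ω_n = 6.283/30.04 = 0.2092 s.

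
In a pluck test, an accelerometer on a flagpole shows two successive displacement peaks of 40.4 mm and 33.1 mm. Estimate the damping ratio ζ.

0.0317

Logarithmic decrement δ = (1/n)·ln(x₀/x_n) = (1/1)·ln(40.4/33.1) = (1/1)·ln(1.221) = 0.1993.
ζ = δ/√(4π² + δ²) = 0.1993/√(39.48 + 0.0397) = 0.1993/6.286 = 0.03170.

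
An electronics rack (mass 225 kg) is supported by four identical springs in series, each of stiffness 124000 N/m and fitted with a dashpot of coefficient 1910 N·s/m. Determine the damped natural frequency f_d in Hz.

1.74 Hz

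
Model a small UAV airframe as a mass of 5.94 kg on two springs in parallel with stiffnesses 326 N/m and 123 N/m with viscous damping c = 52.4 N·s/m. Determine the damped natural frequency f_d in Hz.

Parallel springs add: k_eq = 326 + 123 = 449.0 N/m.
ω_n = √(k_eq/m) = √(449.0/5.94) = 8.694 rad/s.
Critical damping c_c = 2√(k_eq·m) = 2√(449.0 × 5.94) = 103.3 N·s/m, so ζ = c/c_c = 52.4/103.3 = 0.5073.
ω_d = ω_n√(1 − ζ²) = 8.694 × √(1 − 0.257) = 7.492 rad/s.
f_d = ω_d/(2π) = 1.192 Hz.

1.19 Hz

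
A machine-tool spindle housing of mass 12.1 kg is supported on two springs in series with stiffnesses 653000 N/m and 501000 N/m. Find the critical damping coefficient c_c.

Series springs: 1/k_eq = 1/653000 + 1/501000 = 3.527×10^-6, so k_eq = 283500 N/m.
c_c = 2√(k_eq·m) = 2√(283500 × 12.1) = 2 × 1852 = 3704 N·s/m.

3700 N·s/m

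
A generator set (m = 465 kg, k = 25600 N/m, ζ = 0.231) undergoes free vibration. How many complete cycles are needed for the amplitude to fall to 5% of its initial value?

Logarithmic decrement δ = 2πζ/√(1 − ζ²) = 2π × 0.2310/√(1 − 0.0534) = 1.492.
x_n/x₀ = e^(−nδ) ≤ 0.05; take ln: n ≥ ln(1/0.05)/δ = 2.996/1.492 = 2.008.
So 3 complete cycles are required.

3 cycles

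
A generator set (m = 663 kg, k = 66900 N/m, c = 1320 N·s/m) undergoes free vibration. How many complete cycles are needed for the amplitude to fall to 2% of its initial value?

ζ = c/(2√(km)) = 1320/(2√(66900 × 663)) = 1320/13320 = 0.09910.
Logarithmic decrement δ = 2πζ/√(1 − ζ²) = 2π × 0.09910/√(1 − 0.00982) = 0.6257.
x_n/x₀ = e^(−nδ) ≤ 0.02; take ln: n ≥ ln(1/0.02)/δ = 3.912/0.6257 = 6.252.
So 7 complete cycles are required.

7 cycles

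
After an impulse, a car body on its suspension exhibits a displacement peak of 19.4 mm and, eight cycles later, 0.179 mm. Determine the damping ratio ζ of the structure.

0.0928

Logarithmic decrement δ = (1/n)·ln(x₀/x_n) = (1/8)·ln(19.4/0.179) = (1/8)·ln(108.4) = 0.5857.
ζ = δ/√(4π² + δ²) = 0.5857/√(39.48 + 0.343) = 0.5857/6.310 = 0.09282.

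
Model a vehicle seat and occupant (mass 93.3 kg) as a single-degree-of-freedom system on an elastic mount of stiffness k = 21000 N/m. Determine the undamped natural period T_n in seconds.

ω_n = √(k/m) = √(21000/93.3) = √225.1 = 15.00 rad/s.
T_n = 2π/ω_n = 6.283/15.00 = 0.4188 s.

0.419 s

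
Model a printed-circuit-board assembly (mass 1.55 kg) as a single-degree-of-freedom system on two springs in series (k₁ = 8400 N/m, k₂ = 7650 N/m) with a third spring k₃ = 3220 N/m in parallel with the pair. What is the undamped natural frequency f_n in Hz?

10.9 Hz

Series pair: k_s = k₁k₂/(k₁+k₂) = (8400)(7650)/(8400 + 7650) = 4004 N/m. In parallel with k₃: k_eq = 4004 + 3220 = 7224 N/m.
ω_n = √(k_eq/m) = √(7224/1.55) = √4660 = 68.27 rad/s.
f_n = ω_n/(2π) = 68.27/6.283 = 10.87 Hz.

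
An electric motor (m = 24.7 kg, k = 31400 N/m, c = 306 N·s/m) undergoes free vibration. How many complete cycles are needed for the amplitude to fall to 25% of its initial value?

ζ = c/(2√(km)) = 306/(2√(31400 × 24.7)) = 306/1761 = 0.1737.
Logarithmic decrement δ = 2πζ/√(1 − ζ²) = 2π × 0.1737/√(1 − 0.0302) = 1.108.
x_n/x₀ = e^(−nδ) ≤ 0.25; take ln: n ≥ ln(1/0.25)/δ = 1.386/1.108 = 1.251.
So 2 complete cycles are required.

2 cycles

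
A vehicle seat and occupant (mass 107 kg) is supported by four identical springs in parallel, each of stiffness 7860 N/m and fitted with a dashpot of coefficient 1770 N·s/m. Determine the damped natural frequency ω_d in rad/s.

Parallel springs add: k_eq = 4 × 7860 = 31440 N/m.
ω_n = √(k_eq/m) = √(31440/107) = 17.14 rad/s.
Critical damping c_c = 2√(k_eq·m) = 2√(31440 × 107) = 3668 N·s/m, so ζ = c/c_c = 1770/3668 = 0.4825.
ω_d = ω_n√(1 − ζ²) = 17.14 × √(1 − 0.233) = 15.01 rad/s.

15.0 rad/s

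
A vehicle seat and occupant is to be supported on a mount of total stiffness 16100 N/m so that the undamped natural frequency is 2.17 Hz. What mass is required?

ω_n = 2πf_n = 2π × 2.17 = 13.63 rad/s.
m = k/ω_n² = 16100/13.63² = 16100/185.9 = 86.61 kg.

86.6 kg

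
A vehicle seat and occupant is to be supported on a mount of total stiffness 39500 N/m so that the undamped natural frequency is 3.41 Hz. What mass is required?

86.0 kg

ω_n = 2πf_n = 2π × 3.41 = 21.43 rad/s.
m = k/ω_n² = 39500/21.43² = 39500/459.1 = 86.05 kg.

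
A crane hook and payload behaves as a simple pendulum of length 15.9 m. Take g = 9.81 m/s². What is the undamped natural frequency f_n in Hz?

0.125 Hz

For a simple pendulum ω_n = √(g/L) = √(9.81/15.9) = √0.6170 = 0.7855 rad/s.
f_n = ω_n/(2π) = 0.7855/6.283 = 0.1250 Hz.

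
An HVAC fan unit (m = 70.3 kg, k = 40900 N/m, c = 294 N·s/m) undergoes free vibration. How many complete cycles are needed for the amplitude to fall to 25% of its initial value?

ζ = c/(2√(km)) = 294/(2√(40900 × 70.3)) = 294/3391 = 0.08669.
Logarithmic decrement δ = 2πζ/√(1 − ζ²) = 2π × 0.08669/√(1 − 0.00752) = 0.5468.
x_n/x₀ = e^(−nδ) ≤ 0.25; take ln: n ≥ ln(1/0.25)/δ = 1.386/0.5468 = 2.535.
So 3 complete cycles are required.

3 cycles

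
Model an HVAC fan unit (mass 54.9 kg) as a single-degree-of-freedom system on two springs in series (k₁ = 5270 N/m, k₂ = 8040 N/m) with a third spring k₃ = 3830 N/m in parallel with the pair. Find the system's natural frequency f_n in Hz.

Series pair: k_s = k₁k₂/(k₁+k₂) = (5270)(8040)/(5270 + 8040) = 3183 N/m. In parallel with k₃: k_eq = 3183 + 3830 = 7013 N/m.
ω_n = √(k_eq/m) = √(7013/54.9) = √127.7 = 11.30 rad/s.
f_n = ω_n/(2π) = 11.30/6.283 = 1.799 Hz.

1.80 Hz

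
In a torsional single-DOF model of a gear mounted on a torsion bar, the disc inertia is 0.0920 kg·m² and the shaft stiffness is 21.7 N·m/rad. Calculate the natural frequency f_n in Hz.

2.44 Hz

ω_n = √(k_t/J) = √(21.7/0.0920) = √235.9 = 15.36 rad/s.
f_n = ω_n/(2π) = 15.36/6.283 = 2.444 Hz.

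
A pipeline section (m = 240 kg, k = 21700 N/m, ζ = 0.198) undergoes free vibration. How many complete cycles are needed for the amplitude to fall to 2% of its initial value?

4 cycles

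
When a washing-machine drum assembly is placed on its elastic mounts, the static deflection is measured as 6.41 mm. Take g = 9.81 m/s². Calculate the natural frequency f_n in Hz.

ω_n = √(g/δ_st) = √(9.81/0.00641) = √1530 = 39.12 rad/s.
f_n = ω_n/(2π) = 39.12/6.283 = 6.226 Hz.

6.23 Hz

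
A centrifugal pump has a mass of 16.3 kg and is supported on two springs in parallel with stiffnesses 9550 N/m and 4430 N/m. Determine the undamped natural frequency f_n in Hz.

Parallel springs add: k_eq = 9550 + 4430 = 13980 N/m.
ω_n = √(k_eq/m) = √(13980/16.3) = √857.7 = 29.29 rad/s.
f_n = ω_n/(2π) = 29.29/6.283 = 4.661 Hz.

4.66 Hz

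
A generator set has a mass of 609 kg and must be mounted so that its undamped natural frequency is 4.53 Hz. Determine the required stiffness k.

ω_n = 2πf_n = 2π × 4.53 = 28.46 rad/s.
k = m·ω_n² = 609 × 28.46² = 609 × 810.1 = 493400 N/m.

493000 N/m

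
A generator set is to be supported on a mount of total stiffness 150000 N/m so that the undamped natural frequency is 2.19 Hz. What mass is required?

ω_n = 2πf_n = 2π × 2.19 = 13.76 rad/s.
m = k/ω_n² = 150000/13.76² = 150000/189.3 = 792.2 kg.

792 kg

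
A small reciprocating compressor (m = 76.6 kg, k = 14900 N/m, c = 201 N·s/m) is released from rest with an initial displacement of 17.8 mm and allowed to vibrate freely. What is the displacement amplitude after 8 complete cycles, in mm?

ζ = c/(2√(km)) = 201/(2√(14900 × 76.6)) = 201/2137 = 0.09407.
Logarithmic decrement δ = 2πζ/√(1 − ζ²) = 2π × 0.09407/√(1 − 0.00885) = 0.5937.
After n cycles, x_n/x₀ = e^(−nδ), so x_8 = 17.8 × e^(−8 × 0.5937) = 17.8 × 0.008655 = 0.1541 mm.

0.154 mm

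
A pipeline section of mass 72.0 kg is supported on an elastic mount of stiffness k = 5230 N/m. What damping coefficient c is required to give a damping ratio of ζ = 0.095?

c_c = 2√(k·m) = 2√(5230 × 72.0) = 1227 N·s/m.
c = ζ·c_c = 0.095 × 1227 = 116.6 N·s/m.

117 N·s/m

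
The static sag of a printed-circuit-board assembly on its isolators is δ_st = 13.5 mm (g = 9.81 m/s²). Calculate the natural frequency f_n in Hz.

ω_n = √(g/δ_st) = √(9.81/0.0135) = √726.7 = 26.96 rad/s.
f_n = ω_n/(2π) = 26.96/6.283 = 4.290 Hz.

4.29 Hz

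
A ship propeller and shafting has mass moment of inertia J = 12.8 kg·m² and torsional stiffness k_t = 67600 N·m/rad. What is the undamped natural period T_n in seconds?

0.0865 s

ω_n = √(k_t/J) = √(67600/12.8) = √5281 = 72.67 rad/s.
T_n = 2π/ω_n = 6.283/72.67 = 0.08646 s.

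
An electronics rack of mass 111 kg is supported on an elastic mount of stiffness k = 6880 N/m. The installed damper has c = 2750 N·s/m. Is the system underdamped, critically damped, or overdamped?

overdamped

c_c = 2√(k·m) = 1748 N·s/m; ζ = c/c_c = 2750/1748 = 1.57.
Since ζ > 1 the system is overdamped.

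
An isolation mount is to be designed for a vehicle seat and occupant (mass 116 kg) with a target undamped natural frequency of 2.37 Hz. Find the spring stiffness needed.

ω_n = 2πf_n = 2π × 2.37 = 14.89 rad/s.
k = m·ω_n² = 116 × 14.89² = 116 × 221.7 = 25720 N/m.

25700 N/m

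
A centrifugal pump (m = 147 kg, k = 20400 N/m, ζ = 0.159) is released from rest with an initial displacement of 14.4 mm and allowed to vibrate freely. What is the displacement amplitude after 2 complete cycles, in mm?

Logarithmic decrement δ = 2πζ/√(1 − ζ²) = 2π × 0.1590/√(1 − 0.0253) = 1.012.
After n cycles, x_n/x₀ = e^(−nδ), so x_2 = 14.4 × e^(−2 × 1.012) = 14.4 × 0.1322 = 1.903 mm.

1.90 mm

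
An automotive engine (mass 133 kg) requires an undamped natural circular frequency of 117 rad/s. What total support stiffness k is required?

1820000 N/m

k = m·ω_n² = 133 × 117.0² = 133 × 13690 = 1821000 N/m.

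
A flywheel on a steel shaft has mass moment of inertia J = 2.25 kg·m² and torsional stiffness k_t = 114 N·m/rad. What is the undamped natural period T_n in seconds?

0.883 s

ω_n = √(k_t/J) = √(114/2.25) = √50.67 = 7.118 rad/s.
T_n = 2π/ω_n = 6.283/7.118 = 0.8827 s.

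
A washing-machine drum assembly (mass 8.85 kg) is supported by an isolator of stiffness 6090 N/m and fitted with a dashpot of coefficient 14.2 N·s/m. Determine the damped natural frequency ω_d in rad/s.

ω_n = √(k/m) = √(6090/8.85) = 26.23 rad/s.
Critical damping c_c = 2√(k·m) = 2√(6090 × 8.85) = 464.3 N·s/m, so ζ = c/c_c = 14.2/464.3 = 0.03058.
ω_d = ω_n√(1 − ζ²) = 26.23 × √(1 − 0.000935) = 26.22 rad/s.

26.2 rad/s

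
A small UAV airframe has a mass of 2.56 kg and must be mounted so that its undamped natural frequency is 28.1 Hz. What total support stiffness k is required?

79800 N/m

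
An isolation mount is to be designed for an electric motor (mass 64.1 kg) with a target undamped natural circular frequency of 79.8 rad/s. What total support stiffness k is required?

k = m·ω_n² = 64.1 × 79.80² = 64.1 × 6368 = 408200 N/m.

408000 N/m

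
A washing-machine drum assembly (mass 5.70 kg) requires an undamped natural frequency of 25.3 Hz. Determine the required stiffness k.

ω_n = 2πf_n = 2π × 25.3 = 159.0 rad/s.
k = m·ω_n² = 5.70 × 159.0² = 5.70 × 25270 = 144000 N/m.

144000 N/m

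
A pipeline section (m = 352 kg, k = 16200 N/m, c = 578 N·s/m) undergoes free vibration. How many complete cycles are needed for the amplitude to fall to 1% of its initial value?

ζ = c/(2√(km)) = 578/(2√(16200 × 352)) = 578/4776 = 0.1210.
Logarithmic decrement δ = 2πζ/√(1 − ζ²) = 2π × 0.1210/√(1 − 0.0146) = 0.7660.
x_n/x₀ = e^(−nδ) ≤ 0.01; take ln: n ≥ ln(1/0.01)/δ = 4.605/0.7660 = 6.012.
So 7 complete cycles are required.

7 cycles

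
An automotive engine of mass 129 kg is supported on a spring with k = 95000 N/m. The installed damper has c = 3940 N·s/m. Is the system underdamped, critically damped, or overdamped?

c_c = 2√(k·m) = 7001 N·s/m; ζ = c/c_c = 3940/7001 = 0.563.
Since ζ < 1 the system is underdamped.

underdamped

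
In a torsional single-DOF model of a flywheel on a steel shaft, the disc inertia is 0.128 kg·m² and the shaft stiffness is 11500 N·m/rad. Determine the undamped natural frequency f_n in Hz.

47.7 Hz

ω_n = √(k_t/J) = √(11500/0.128) = √89840 = 299.7 rad/s.
f_n = ω_n/(2π) = 299.7/6.283 = 47.71 Hz.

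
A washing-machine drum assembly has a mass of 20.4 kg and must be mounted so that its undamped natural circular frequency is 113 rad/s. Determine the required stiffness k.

260000 N/m

k = m·ω_n² = 20.4 × 113.0² = 20.4 × 12770 = 260500 N/m.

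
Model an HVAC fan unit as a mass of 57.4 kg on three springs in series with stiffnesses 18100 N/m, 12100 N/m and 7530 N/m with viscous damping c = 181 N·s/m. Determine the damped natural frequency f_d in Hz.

1.25 Hz

Series springs: 1/k_eq = 1/18100 + 1/12100 + 1/7530 = 0.0002707, so k_eq = 3694 N/m.
ω_n = √(k_eq/m) = √(3694/57.4) = 8.022 rad/s.
Critical damping c_c = 2√(k_eq·m) = 2√(3694 × 57.4) = 921.0 N·s/m, so ζ = c/c_c = 181/921.0 = 0.1965.
ω_d = ω_n√(1 − ζ²) = 8.022 × √(1 − 0.0386) = 7.866 rad/s.
f_d = ω_d/(2π) = 1.252 Hz.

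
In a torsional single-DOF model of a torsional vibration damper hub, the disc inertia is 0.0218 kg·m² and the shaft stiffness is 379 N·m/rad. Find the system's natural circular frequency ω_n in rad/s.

ω_n = √(k_t/J) = √(379/0.0218) = √17390 = 131.9 rad/s.

132 rad/s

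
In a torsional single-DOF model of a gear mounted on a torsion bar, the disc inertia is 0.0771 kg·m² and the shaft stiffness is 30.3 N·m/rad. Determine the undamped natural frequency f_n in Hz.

3.16 Hz

ω_n = √(k_t/J) = √(30.3/0.0771) = √393.0 = 19.82 rad/s.
f_n = ω_n/(2π) = 19.82/6.283 = 3.155 Hz.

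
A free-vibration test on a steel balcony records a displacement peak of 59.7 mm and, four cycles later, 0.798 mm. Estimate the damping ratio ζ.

Logarithmic decrement δ = (1/n)·ln(x₀/x_n) = (1/4)·ln(59.7/0.798) = (1/4)·ln(74.81) = 1.079.
ζ = δ/√(4π² + δ²) = 1.079/√(39.48 + 1.16) = 1.079/6.375 = 0.1692.

0.169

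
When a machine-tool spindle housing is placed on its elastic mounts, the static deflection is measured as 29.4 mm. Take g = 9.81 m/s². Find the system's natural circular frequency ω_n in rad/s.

18.3 rad/s

ω_n = √(g/δ_st) = √(9.81/0.0294) = √333.7 = 18.27 rad/s.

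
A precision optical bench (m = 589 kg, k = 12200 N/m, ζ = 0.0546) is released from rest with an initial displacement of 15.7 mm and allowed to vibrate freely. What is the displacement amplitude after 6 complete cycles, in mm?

Logarithmic decrement δ = 2πζ/√(1 − ζ²) = 2π × 0.05460/√(1 − 0.00298) = 0.3436.
After n cycles, x_n/x₀ = e^(−nδ), so x_6 = 15.7 × e^(−6 × 0.3436) = 15.7 × 0.1273 = 1.998 mm.

2.00 mm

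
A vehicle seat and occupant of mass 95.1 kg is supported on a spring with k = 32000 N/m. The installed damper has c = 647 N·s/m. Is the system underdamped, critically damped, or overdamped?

underdamped

c_c = 2√(k·m) = 3489 N·s/m; ζ = c/c_c = 647/3489 = 0.185.
Since ζ < 1 the system is underdamped.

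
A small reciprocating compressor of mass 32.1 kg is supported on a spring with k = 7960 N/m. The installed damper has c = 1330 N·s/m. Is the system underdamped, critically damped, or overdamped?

overdamped

c_c = 2√(k·m) = 1011 N·s/m; ζ = c/c_c = 1330/1011 = 1.32.
Since ζ > 1 the system is overdamped.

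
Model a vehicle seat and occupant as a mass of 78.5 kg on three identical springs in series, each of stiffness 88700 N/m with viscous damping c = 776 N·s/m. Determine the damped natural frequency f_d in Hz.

2.99 Hz

Series springs: 1/k_eq = 3/88700, so k_eq = 88700/3 = 29570 N/m.
ω_n = √(k_eq/m) = √(29570/78.5) = 19.41 rad/s.
Critical damping c_c = 2√(k_eq·m) = 2√(29570 × 78.5) = 3047 N·s/m, so ζ = c/c_c = 776/3047 = 0.2547.
ω_d = ω_n√(1 − ζ²) = 19.41 × √(1 − 0.0649) = 18.77 rad/s.
f_d = ω_d/(2π) = 2.987 Hz.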